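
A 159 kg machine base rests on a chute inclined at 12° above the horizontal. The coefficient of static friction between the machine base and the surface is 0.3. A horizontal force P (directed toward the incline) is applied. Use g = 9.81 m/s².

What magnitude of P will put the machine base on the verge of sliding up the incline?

P ≈ 854 N

At impending motion up the slope, friction acts down-slope at its limit: f = μ_s N.
Perpendicular to the incline: N = m g cos θ + P sin θ.
Along the incline: P cos θ = m g sin θ + μ_s N = m g sin θ + μ_s (m g cos θ + P sin θ).
Solving, P (cos θ − μ_s sin θ) = m g (sin θ + μ_s cos θ), so P = 159×9.81×(sin 12° + 0.3 cos 12°)/(cos 12° − 0.3 sin 12°) = 1560×0.5014/0.9158 = 854 N.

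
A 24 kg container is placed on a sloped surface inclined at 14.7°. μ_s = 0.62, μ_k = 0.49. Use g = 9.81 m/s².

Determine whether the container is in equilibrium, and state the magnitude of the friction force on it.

N = m g cos θ = 228 N.
Down-slope weight component: m g sin θ = 59.7 N.
μ_s N = 141 N.
59.7 ≤ 141 N, so it stays put; friction = 59.7 N.

f ≈ 59.7 N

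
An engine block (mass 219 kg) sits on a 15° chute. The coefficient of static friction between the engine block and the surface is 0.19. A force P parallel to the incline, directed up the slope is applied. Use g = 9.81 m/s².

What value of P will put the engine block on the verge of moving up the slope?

At impending motion up the slope, friction acts down-slope at its limit: f = μ_s N.
P is parallel to the surface, so N = m g cos θ = 2080 N.
Along the incline: P = m g sin θ + μ_s N = 556 + 0.19×2080 = 950 N.

P ≈ 950 N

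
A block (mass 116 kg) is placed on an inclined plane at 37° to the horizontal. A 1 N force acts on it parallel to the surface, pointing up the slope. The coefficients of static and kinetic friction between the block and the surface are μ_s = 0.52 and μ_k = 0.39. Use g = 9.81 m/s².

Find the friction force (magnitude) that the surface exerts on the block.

f ≈ 354 N (up the incline)

The normal reaction is N = m g cos θ = 908.8 N.
Parallel to the incline, ΣF = 0 gives f = m g sin θ − P = 684.8 − 1 = 683.8 N (up-slope positive).
Maximum static friction available: μ_s N = 0.52 × 908.8 = 472.6 N.
Since |683.8| > 472.6 N, static friction cannot hold it; the block slides down the incline and kinetic friction applies: f = μ_k N = 0.39 × 908.8 = 354 N.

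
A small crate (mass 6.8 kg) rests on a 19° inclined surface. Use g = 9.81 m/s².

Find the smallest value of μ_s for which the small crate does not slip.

At the slip threshold m g sin θ = μ_s m g cos θ, so μ_s,min = tan θ.
μ_s,min = tan 19° = 0.344.

μ_s,min ≈ 0.344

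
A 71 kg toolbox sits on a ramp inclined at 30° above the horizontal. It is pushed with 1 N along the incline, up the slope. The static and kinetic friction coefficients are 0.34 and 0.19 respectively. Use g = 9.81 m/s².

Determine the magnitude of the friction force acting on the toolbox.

f ≈ 115 N (up the incline)

The normal reaction is N = m g cos θ = 603.2 N.
Parallel to the incline, ΣF = 0 gives f = m g sin θ − P = 348.3 − 1 = 347.3 N (up-slope positive).
Maximum static friction available: μ_s N = 0.34 × 603.2 = 205.1 N.
Since |347.3| > 205.1 N, static friction cannot hold it; the toolbox slides down the incline and kinetic friction applies: f = μ_k N = 0.19 × 603.2 = 115 N.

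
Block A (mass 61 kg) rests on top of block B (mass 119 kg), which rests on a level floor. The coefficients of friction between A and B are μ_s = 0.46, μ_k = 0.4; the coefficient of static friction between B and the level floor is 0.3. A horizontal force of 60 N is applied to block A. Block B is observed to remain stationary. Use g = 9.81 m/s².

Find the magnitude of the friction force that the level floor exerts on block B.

f ≈ 60 N

Normal force at the A–B interface: N₁ = m_A g = 598.4 N.
So the A–B interface can sustain at most μ_s N₁ = 275.3 N of static friction.
P = 60 N is within that limit, so A and B move together (both at rest); the A–B friction is simply f₁ = P = 60 N.
B experiences an equal 60 N forward from A (third law). B is in equilibrium, so the floor supplies f₂ = 60 N of static friction (limit μ_s(m_A+m_B)g = 529.7 N, not exceeded).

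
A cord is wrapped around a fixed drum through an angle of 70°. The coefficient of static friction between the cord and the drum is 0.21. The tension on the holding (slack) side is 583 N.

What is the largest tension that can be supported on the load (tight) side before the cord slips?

T_max ≈ 754 N

At impending slip the capstan equation gives T₂/T₁ = e^{μβ} with β in radians.
β = 70° × π/180 = 1.222 rad.
e^{μβ} = e^{0.21×1.222} = 1.292.
T₂ = T₁ · e^{μβ} = 583 × 1.292 = 754 N.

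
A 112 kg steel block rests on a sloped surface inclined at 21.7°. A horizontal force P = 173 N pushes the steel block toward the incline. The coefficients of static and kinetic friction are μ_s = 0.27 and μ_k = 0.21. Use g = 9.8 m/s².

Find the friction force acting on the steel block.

The horizontal push has a component P sin θ into the surface, so N = m g cos θ + P sin θ = 1020 + 63.97 = 1084 N.
Along the incline, the net driving force (taking up-slope positive) is P cos θ − m g sin θ = 160.7 − 405.8 = -245.1 N, so equilibrium requires friction f = 245.1 N (up-slope).
Maximum static friction: μ_s N = 0.27 × 1084 = 292.6 N.
|f_req| = 245.1 ≤ 292.6 N → the steel block is in equilibrium; friction equals the required value.

f ≈ 245 N (up the incline)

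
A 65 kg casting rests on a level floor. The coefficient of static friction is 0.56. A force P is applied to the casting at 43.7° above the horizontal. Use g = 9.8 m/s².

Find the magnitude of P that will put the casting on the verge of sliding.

N = m g − P sin α (the pull lifts the casting).
At impending slip, P cos α = μ_s N = μ_s (m g − P sin α).
Solving: P (cos α + μ_s sin α) = μ_s m g → P = 0.56×637/(cos 43.7° + 0.56 sin 43.7°) = 357/1.11 = 321 N.

P ≈ 321 N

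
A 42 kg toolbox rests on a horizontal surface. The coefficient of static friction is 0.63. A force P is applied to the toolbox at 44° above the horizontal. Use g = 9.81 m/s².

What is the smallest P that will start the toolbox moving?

N = m g − P sin α (the pull lifts the toolbox).
At impending slip, P cos α = μ_s N = μ_s (m g − P sin α).
Solving: P (cos α + μ_s sin α) = μ_s m g → P = 0.63×412/(cos 44° + 0.63 sin 44°) = 260/1.157 = 224 N.

P ≈ 224 N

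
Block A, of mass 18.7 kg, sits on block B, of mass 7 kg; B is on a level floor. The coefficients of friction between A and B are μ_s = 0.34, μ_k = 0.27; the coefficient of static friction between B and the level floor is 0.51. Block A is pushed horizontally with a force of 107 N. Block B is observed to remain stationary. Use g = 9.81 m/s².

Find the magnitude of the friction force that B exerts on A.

Between the blocks, N₁ = m_A g = 183.4 N.
Maximum static friction on A from B: μ_s N₁ = 0.34×183.4 = 62.37 N.
Since P = 107 N > 62.37 N, A slides on B; the A–B friction is kinetic: f₁ = μ_k N₁ = 0.27×183.4 = 49.5 N.
By Newton's third law B feels 49.5 N forward from A. With B stationary, the floor's static friction on B balances it: f₂ = 49.5 N (well within μ_s(m_A+m_B)g = 128.6 N).

f ≈ 49.5 N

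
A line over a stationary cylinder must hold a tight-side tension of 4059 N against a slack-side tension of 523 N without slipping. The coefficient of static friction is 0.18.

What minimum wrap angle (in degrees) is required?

β_min ≈ 652°

T₂/T₁ = e^{μβ} → β = ln(T₂/T₁)/μ.
β = ln(4059/523)/0.18 = 2.049/0.18 = 11.38 rad.
In degrees: β = 11.38 × 180/π = 652°.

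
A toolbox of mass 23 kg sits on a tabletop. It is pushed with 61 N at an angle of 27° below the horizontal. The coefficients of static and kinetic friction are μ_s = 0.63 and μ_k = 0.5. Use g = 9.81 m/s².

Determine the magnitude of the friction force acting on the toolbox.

Vertical equilibrium gives N = m g + P sin α = 253.3 N.
Horizontally, friction must balance P cos α = 54.35 N.
μ_s N = 0.63 × 253.3 = 159.6 N.
Since 54.35 N does not exceed the limit, the toolbox stays at rest and f = 54.4 N.

f ≈ 54.4 N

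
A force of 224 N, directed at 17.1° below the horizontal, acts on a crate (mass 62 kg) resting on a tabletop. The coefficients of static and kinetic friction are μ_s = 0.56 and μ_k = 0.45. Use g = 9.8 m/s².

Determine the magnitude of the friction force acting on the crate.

The vertical component of P adds to the normal force: N = m g + P sin α = 607.6 + 65.87 = 673.5 N.
The horizontal driving force is P cos α = 214.1 N, so equilibrium needs friction f = 214.1 N.
μ_s N = 0.56 × 673.5 = 377.1 N.
214.1 ≤ 377.1 N → static; friction equals the required 214 N.

f ≈ 214 N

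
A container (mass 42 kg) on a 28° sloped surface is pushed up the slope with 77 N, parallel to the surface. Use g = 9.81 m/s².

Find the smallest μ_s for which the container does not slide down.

μ_s,min ≈ 0.32

N = m g cos θ = 363.8 N.
Friction must make up the shortfall along the incline: f = m g sin θ − P = 193.4 − 77 = 116.4 N.
At the threshold f = μ_s N, so μ_s,min = 116.4/363.8 = 0.32.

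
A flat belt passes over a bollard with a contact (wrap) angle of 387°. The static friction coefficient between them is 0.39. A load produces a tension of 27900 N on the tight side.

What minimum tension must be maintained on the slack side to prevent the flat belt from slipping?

Capstan equation at impending slip: T_tight/T_slack = e^{μβ}.
β = 387° = 6.754 rad; e^{μβ} = e^{0.39×6.754} = 13.93.
T_slack = T_tight / e^{μβ} = 27900 / 13.93 = 2000 N.

T_min ≈ 2000 N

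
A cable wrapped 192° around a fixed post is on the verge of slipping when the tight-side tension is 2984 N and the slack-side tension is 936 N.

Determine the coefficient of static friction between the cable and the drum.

μ ≈ 0.346

T₂/T₁ = e^{μβ} → μ = ln(T₂/T₁)/β.
β = 192° = 3.351 rad.
μ = ln(2984/936)/3.351 = ln(3.188)/3.351 = 0.346.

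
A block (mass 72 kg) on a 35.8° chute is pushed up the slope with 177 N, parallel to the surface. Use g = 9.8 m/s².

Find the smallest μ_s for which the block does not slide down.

N = m g cos θ = 572.3 N.
Friction must make up the shortfall along the incline: f = m g sin θ − P = 412.7 − 177 = 235.7 N.
At the threshold f = μ_s N, so μ_s,min = 235.7/572.3 = 0.412.

μ_s,min ≈ 0.412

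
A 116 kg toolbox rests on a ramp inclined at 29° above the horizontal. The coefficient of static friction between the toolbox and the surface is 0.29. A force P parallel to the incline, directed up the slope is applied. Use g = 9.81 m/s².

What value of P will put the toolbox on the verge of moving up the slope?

P ≈ 840 N

At impending motion up the slope, friction acts down-slope at its limit: f = μ_s N.
P is parallel to the surface, so N = m g cos θ = 995 N.
Along the incline: P = m g sin θ + μ_s N = 552 + 0.29×995 = 840 N.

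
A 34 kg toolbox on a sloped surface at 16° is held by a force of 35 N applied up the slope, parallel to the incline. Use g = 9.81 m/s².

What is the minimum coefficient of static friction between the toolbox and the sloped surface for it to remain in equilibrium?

μ_s,min ≈ 0.178

N = m g cos θ = 320.6 N.
Friction must make up the shortfall along the incline: f = m g sin θ − P = 91.94 − 35 = 56.94 N.
At the threshold f = μ_s N, so μ_s,min = 56.94/320.6 = 0.178.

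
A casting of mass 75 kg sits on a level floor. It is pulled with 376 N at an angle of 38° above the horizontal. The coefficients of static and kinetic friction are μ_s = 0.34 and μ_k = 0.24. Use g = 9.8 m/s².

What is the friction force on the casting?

Vertical equilibrium gives N = m g − P sin α = 503.5 N.
Horizontally, friction must balance P cos α = 296.3 N.
The static-friction limit is μ_s N = 171.2 N.
The required friction exceeds μ_s N, so the casting moves and f = μ_k N = 121 N.

f ≈ 121 N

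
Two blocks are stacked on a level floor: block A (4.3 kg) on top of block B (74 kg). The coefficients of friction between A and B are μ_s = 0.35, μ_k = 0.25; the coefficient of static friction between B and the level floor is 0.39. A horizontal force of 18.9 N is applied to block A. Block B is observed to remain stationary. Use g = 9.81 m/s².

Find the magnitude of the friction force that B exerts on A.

Normal force at the A–B interface: N₁ = m_A g = 42.18 N.
Maximum static friction on A from B: μ_s N₁ = 0.35×42.18 = 14.76 N.
Since P = 18.9 N > 14.76 N, A slides on B; the A–B friction is kinetic: f₁ = μ_k N₁ = 0.25×42.18 = 10.5 N.
By Newton's third law B feels 10.5 N forward from A. With B stationary, the floor's static friction on B balances it: f₂ = 10.5 N (well within μ_s(m_A+m_B)g = 299.6 N).

f ≈ 10.5 N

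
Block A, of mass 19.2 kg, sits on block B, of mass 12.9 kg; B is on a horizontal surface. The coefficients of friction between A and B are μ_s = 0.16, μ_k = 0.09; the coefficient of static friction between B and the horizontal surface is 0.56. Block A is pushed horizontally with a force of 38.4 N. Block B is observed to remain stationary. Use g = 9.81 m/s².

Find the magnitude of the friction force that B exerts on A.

Normal force at the A–B interface: N₁ = m_A g = 188.4 N.
Maximum static friction on A from B: μ_s N₁ = 0.16×188.4 = 30.14 N.
Since P = 38.4 N > 30.14 N, A slides on B; the A–B friction is kinetic: f₁ = μ_k N₁ = 0.09×188.4 = 17 N.
By Newton's third law B feels 17 N forward from A. With B stationary, the floor's static friction on B balances it: f₂ = 17 N (well within μ_s(m_A+m_B)g = 176.3 N).

f ≈ 17 N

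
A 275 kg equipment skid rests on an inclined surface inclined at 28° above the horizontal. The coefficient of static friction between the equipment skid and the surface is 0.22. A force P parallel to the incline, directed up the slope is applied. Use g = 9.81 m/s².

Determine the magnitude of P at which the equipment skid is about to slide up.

P ≈ 1790 N

At impending motion up the slope, friction acts down-slope at its limit: f = μ_s N.
P is parallel to the surface, so N = m g cos θ = 2380 N.
Along the incline: P = m g sin θ + μ_s N = 1270 + 0.22×2380 = 1790 N.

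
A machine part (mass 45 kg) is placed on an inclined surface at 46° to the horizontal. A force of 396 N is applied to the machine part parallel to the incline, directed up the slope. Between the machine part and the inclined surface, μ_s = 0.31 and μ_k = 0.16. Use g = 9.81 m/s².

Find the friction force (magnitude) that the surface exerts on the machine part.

Normal force: N = m g cos θ = 45 × 9.81 × cos 46° = 306.7 N.
Parallel to the incline, ΣF = 0 gives f = m g sin θ − P = 317.6 − 396 = -78.45 N (up-slope positive).
The static-friction ceiling is μ_s N = 0.31 × 306.7 = 95.06 N.
Since |-78.45| ≤ 95.06 N, the machine part remains in static equilibrium and friction takes exactly the required value.

f ≈ 78.4 N (down the incline)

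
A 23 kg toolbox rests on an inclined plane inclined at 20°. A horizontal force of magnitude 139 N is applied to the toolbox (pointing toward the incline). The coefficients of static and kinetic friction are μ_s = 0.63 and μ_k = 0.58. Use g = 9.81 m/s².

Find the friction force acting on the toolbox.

f ≈ 53.4 N (down the incline)

The horizontal push has a component P sin θ into the surface, so N = m g cos θ + P sin θ = 212 + 47.54 = 259.6 N.
Along the incline, the net driving force (taking up-slope positive) is P cos θ − m g sin θ = 130.6 − 77.17 = 53.45 N, so equilibrium requires friction f = -53.45 N (down-slope).
Maximum static friction: μ_s N = 0.63 × 259.6 = 163.5 N.
|f_req| = 53.45 ≤ 163.5 N → the toolbox is in equilibrium; friction equals the required value.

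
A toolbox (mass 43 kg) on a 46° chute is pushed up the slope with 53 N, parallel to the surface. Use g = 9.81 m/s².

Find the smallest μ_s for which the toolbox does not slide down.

μ_s,min ≈ 0.855

N = m g cos θ = 293 N.
Friction must make up the shortfall along the incline: f = m g sin θ − P = 303.4 − 53 = 250.4 N.
At the threshold f = μ_s N, so μ_s,min = 250.4/293 = 0.855.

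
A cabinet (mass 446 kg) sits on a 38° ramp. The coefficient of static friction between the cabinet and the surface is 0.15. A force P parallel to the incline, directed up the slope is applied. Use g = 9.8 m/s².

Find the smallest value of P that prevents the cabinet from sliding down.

P_min ≈ 2170 N

The cabinet tends to slide down (tan θ > μ_s), so at the point of impending slip friction acts up-slope at its limit: f = μ_s N.
P is parallel to the surface, so N = m g cos θ = 3440 N.
Along the incline: P + μ_s N = m g sin θ, so P = 2690 − 0.15×3440 = 2170 N.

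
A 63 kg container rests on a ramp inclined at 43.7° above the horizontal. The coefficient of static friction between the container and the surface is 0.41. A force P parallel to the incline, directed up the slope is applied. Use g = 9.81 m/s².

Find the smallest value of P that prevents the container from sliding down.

The container tends to slide down (tan θ > μ_s), so at the point of impending slip friction acts up-slope at its limit: f = μ_s N.
P is parallel to the surface, so N = m g cos θ = 447 N.
Along the incline: P + μ_s N = m g sin θ, so P = 427 − 0.41×447 = 244 N.

P_min ≈ 244 N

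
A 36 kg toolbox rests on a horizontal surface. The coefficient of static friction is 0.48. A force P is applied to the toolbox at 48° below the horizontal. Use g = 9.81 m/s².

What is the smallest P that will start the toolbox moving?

N = m g + P sin α (the push presses the toolbox into the horizontal surface).
At impending slip, P cos α = μ_s N = μ_s (m g + P sin α).
Solving: P (cos α − μ_s sin α) = μ_s m g → P = 0.48×353/(cos 48° − 0.48 sin 48°) = 170/0.3124 = 543 N.

P ≈ 543 N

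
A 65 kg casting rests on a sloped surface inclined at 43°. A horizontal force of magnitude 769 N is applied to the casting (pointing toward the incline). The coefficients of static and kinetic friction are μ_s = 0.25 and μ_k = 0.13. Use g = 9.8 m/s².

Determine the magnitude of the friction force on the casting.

f ≈ 128 N (down the incline)

The horizontal push has a component P sin θ into the surface, so N = m g cos θ + P sin θ = 465.9 + 524.5 = 990.3 N.
Parallel to the incline: P cos θ − m g sin θ = 562.4 − 434.4 = 128 N; the friction needed to balance this is 128 N acting down the slope.
Maximum static friction: μ_s N = 0.25 × 990.3 = 247.6 N.
|f_req| = 128 ≤ 247.6 N → the casting is in equilibrium; friction equals the required value.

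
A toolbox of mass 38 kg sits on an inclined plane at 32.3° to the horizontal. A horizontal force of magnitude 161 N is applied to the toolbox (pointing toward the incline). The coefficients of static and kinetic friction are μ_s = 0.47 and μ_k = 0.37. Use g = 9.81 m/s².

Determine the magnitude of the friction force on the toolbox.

Normal direction: N = m g cos θ + P sin θ = 401.1 N.
Along the incline, the net driving force (taking up-slope positive) is P cos θ − m g sin θ = 136.1 − 199.2 = -63.11 N, so equilibrium requires friction f = 63.11 N (up-slope).
The limit of static friction is μ_s N = 188.5 N.
|f_req| = 63.11 ≤ 188.5 N → the toolbox is in equilibrium; friction equals the required value.

f ≈ 63.1 N (up the incline)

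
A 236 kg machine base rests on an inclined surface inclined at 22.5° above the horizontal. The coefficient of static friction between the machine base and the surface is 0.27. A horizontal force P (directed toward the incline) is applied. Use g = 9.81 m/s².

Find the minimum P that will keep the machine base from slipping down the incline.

The machine base tends to slide down (tan θ > μ_s), so at the point of impending slip friction acts up-slope at its limit: f = μ_s N.
Perpendicular to the incline: N = m g cos θ + P sin θ.
Along the incline: P cos θ + μ_s N = m g sin θ, i.e. P cos θ + μ_s (m g cos θ + P sin θ) = m g sin θ.
Solving, P (cos θ + μ_s sin θ) = m g (sin θ − μ_s cos θ), so P = 2320×0.1332/1.027 = 300 N.

P_min ≈ 300 N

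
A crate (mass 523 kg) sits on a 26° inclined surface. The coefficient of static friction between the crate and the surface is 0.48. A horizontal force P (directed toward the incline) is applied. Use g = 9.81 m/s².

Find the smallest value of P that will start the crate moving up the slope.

P ≈ 6480 N

At impending motion up the slope, friction acts down-slope at its limit: f = μ_s N.
Perpendicular to the incline: N = m g cos θ + P sin θ.
Along the incline: P cos θ = m g sin θ + μ_s N = m g sin θ + μ_s (m g cos θ + P sin θ).
Solving, P (cos θ − μ_s sin θ) = m g (sin θ + μ_s cos θ), so P = 523×9.81×(sin 26° + 0.48 cos 26°)/(cos 26° − 0.48 sin 26°) = 5130×0.8698/0.6884 = 6480 N.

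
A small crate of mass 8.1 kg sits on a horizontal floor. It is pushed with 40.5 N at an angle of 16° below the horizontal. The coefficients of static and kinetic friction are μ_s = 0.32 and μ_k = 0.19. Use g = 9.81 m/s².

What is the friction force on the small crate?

Vertical equilibrium gives N = m g + P sin α = 90.62 N.
The horizontal driving force is P cos α = 38.93 N, so equilibrium needs friction f = 38.93 N.
The static-friction limit is μ_s N = 29 N.
The required friction exceeds μ_s N, so the small crate moves and f = μ_k N = 17.2 N.

f ≈ 17.2 N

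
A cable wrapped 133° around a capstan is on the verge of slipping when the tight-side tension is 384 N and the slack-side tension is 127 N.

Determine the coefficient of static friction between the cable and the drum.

μ ≈ 0.477

T₂/T₁ = e^{μβ} → μ = ln(T₂/T₁)/β.
β = 133° = 2.321 rad.
μ = ln(384/127)/2.321 = ln(3.024)/2.321 = 0.477.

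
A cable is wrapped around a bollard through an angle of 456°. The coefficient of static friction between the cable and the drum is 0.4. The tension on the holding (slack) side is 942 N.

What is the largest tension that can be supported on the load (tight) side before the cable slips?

T_max ≈ 22700 N

At impending slip the capstan equation gives T₂/T₁ = e^{μβ} with β in radians.
β = 456° × π/180 = 7.959 rad.
e^{μβ} = e^{0.4×7.959} = 24.13.
T₂ = T₁ · e^{μβ} = 942 × 24.13 = 22700 N.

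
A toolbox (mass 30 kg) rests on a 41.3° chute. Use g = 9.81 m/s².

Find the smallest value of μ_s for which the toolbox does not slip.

At the slip threshold m g sin θ = μ_s m g cos θ, so μ_s,min = tan θ.
μ_s,min = tan 41.3° = 0.879.

μ_s,min ≈ 0.879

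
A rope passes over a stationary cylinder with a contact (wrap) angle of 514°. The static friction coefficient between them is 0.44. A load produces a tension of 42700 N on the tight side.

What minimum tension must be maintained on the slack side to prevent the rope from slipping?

T_min ≈ 824 N

Capstan equation at impending slip: T_tight/T_slack = e^{μβ}.
β = 514° = 8.971 rad; e^{μβ} = e^{0.44×8.971} = 51.79.
T_slack = T_tight / e^{μβ} = 42700 / 51.79 = 824 N.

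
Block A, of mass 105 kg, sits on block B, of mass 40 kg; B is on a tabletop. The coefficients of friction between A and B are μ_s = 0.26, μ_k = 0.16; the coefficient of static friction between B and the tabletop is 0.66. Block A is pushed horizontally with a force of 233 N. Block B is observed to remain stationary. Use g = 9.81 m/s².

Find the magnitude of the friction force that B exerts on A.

Normal force at the A–B interface: N₁ = m_A g = 1030 N.
Maximum static friction on A from B: μ_s N₁ = 0.26×1030 = 267.8 N.
P = 233 N is within that limit, so A and B move together (both at rest); the A–B friction is simply f₁ = P = 233 N.
B experiences an equal 233 N forward from A (third law). B is in equilibrium, so the floor supplies f₂ = 233 N of static friction (limit μ_s(m_A+m_B)g = 938.8 N, not exceeded).

f ≈ 233 N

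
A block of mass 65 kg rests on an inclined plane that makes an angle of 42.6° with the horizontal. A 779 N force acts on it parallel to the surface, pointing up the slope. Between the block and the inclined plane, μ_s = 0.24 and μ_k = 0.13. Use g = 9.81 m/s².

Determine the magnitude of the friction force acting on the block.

f ≈ 61 N (down the incline)

Normal force: N = m g cos θ = 65 × 9.81 × cos 42.6° = 469.4 N.
The friction needed for equilibrium is m g sin θ − P = 431.6 − 779 = -347.4 N, measured positive up-slope.
Maximum static friction available: μ_s N = 0.24 × 469.4 = 112.6 N.
|-347.4| exceeds 112.6 N, so the block slips up-slope; friction is kinetic, f = μ_k N = 0.13×469.4 = 61 N.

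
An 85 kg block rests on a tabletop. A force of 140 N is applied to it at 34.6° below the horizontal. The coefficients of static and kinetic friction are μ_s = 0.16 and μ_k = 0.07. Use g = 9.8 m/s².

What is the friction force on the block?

N = m g + P sin α = 833 + 140×sin 34.6° = 912.5 N.
Horizontally, friction must balance P cos α = 115.2 N.
μ_s N = 0.16 × 912.5 = 146 N.
115.2 ≤ 146 N → static; friction equals the required 115 N.

f ≈ 115 N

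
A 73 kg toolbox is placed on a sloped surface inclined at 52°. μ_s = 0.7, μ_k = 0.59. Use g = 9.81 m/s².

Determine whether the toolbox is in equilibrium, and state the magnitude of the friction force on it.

N = m g cos θ = 441 N.
Down-slope weight component: m g sin θ = 564 N.
μ_s N = 309 N.
564 > 309 N, so it slides; kinetic friction f = μ_k N = 0.59×441 = 260 N.

f ≈ 260 N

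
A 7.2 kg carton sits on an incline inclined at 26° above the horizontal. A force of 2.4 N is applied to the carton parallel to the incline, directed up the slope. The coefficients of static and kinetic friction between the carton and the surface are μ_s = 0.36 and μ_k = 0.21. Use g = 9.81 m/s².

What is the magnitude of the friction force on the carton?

f ≈ 13.3 N (up the incline)

The normal reaction is N = m g cos θ = 63.48 N.
The friction needed for equilibrium is m g sin θ − P = 30.96 − 2.4 = 28.56 N, measured positive up-slope.
Maximum static friction available: μ_s N = 0.36 × 63.48 = 22.85 N.
Since |28.56| > 22.85 N, static friction cannot hold it; the carton slides down the incline and kinetic friction applies: f = μ_k N = 0.21 × 63.48 = 13.3 N.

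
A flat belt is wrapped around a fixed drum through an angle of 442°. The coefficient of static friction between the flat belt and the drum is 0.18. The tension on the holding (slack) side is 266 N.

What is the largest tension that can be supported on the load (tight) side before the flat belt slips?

At impending slip the capstan equation gives T₂/T₁ = e^{μβ} with β in radians.
β = 442° × π/180 = 7.714 rad.
e^{μβ} = e^{0.18×7.714} = 4.009.
T₂ = T₁ · e^{μβ} = 266 × 4.009 = 1070 N.

T_max ≈ 1070 N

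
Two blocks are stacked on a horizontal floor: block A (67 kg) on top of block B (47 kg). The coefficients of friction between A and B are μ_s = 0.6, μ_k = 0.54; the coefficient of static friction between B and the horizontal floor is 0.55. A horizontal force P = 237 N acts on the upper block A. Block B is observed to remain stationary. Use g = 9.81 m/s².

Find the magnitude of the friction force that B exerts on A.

Between the blocks, N₁ = m_A g = 657.3 N.
Maximum static friction on A from B: μ_s N₁ = 0.6×657.3 = 394.4 N.
P = 237 N is within that limit, so A and B move together (both at rest); the A–B friction is simply f₁ = P = 237 N.
By Newton's third law B feels 237 N forward from A. With B stationary, the floor's static friction on B balances it: f₂ = 237 N (well within μ_s(m_A+m_B)g = 615.1 N).

f ≈ 237 N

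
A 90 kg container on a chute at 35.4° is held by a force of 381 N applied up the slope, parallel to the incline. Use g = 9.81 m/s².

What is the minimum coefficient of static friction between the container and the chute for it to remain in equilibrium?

N = m g cos θ = 719.7 N.
Friction must make up the shortfall along the incline: f = m g sin θ − P = 511.4 − 381 = 130.4 N.
At the threshold f = μ_s N, so μ_s,min = 130.4/719.7 = 0.181.

μ_s,min ≈ 0.181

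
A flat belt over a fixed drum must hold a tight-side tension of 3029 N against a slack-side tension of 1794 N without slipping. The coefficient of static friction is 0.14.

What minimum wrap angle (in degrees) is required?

β_min ≈ 214°

T₂/T₁ = e^{μβ} → β = ln(T₂/T₁)/μ.
β = ln(3029/1794)/0.14 = 0.5238/0.14 = 3.741 rad.
In degrees: β = 3.741 × 180/π = 214°.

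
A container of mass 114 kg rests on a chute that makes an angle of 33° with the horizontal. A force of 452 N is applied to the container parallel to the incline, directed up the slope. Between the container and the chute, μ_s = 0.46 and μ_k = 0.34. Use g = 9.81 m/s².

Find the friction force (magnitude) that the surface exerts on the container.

f ≈ 157 N (up the incline)

Normal force: N = m g cos θ = 114 × 9.81 × cos 33° = 937.9 N.
Parallel to the incline, ΣF = 0 gives f = m g sin θ − P = 609.1 − 452 = 157.1 N (up-slope positive).
Maximum static friction available: μ_s N = 0.46 × 937.9 = 431.4 N.
Since |157.1| ≤ 431.4 N, static friction is sufficient; f equals the required value, not μ_s N.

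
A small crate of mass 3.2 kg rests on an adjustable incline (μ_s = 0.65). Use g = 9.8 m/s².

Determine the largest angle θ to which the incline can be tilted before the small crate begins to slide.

θ_max ≈ 33°

At the slip threshold, m g sin θ = μ_s · m g cos θ, so tan θ = μ_s.
θ_max = arctan(0.65) = 33°.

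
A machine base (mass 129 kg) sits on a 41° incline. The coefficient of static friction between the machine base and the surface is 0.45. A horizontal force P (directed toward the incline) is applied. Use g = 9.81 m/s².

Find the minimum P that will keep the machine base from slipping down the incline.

P_min ≈ 381 N

The machine base tends to slide down (tan θ > μ_s), so at the point of impending slip friction acts up-slope at its limit: f = μ_s N.
Perpendicular to the incline: N = m g cos θ + P sin θ.
Along the incline: P cos θ + μ_s N = m g sin θ, i.e. P cos θ + μ_s (m g cos θ + P sin θ) = m g sin θ.
Solving, P (cos θ + μ_s sin θ) = m g (sin θ − μ_s cos θ), so P = 1270×0.3164/1.05 = 381 N.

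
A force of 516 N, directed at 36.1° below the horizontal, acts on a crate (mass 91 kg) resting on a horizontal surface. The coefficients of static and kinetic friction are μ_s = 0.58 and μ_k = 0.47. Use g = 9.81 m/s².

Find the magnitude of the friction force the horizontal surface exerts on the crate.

f ≈ 417 N

Vertical equilibrium gives N = m g + P sin α = 1197 N.
Horizontally, friction must balance P cos α = 416.9 N.
The static-friction limit is μ_s N = 694.1 N.
Since 416.9 N does not exceed the limit, the crate stays at rest and f = 417 N.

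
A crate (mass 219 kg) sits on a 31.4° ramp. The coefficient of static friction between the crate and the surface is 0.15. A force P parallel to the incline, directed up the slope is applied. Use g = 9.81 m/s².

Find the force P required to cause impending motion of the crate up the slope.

At impending motion up the slope, friction acts down-slope at its limit: f = μ_s N.
P is parallel to the surface, so N = m g cos θ = 1830 N.
Along the incline: P = m g sin θ + μ_s N = 1120 + 0.15×1830 = 1390 N.

P ≈ 1390 N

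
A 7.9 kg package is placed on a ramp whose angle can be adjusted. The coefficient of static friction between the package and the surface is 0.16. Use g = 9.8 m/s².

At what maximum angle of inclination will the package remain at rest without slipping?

θ_max ≈ 9.09°

At the slip threshold, m g sin θ = μ_s · m g cos θ, so tan θ = μ_s.
θ_max = arctan(0.16) = 9.09°.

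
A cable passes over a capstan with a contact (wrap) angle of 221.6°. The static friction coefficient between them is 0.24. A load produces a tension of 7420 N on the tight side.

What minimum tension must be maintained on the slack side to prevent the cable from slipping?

Capstan equation at impending slip: T_tight/T_slack = e^{μβ}.
β = 221.6° = 3.868 rad; e^{μβ} = e^{0.24×3.868} = 2.53.
T_slack = T_tight / e^{μβ} = 7420 / 2.53 = 2930 N.

T_min ≈ 2930 N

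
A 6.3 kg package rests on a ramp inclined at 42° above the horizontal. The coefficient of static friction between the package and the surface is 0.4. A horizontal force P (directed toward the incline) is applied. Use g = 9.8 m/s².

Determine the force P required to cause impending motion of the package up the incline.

P ≈ 125 N

At impending motion up the slope, friction acts down-slope at its limit: f = μ_s N.
Perpendicular to the incline: N = m g cos θ + P sin θ.
Along the incline: P cos θ = m g sin θ + μ_s N = m g sin θ + μ_s (m g cos θ + P sin θ).
Solving, P (cos θ − μ_s sin θ) = m g (sin θ + μ_s cos θ), so P = 6.3×9.8×(sin 42° + 0.4 cos 42°)/(cos 42° − 0.4 sin 42°) = 61.7×0.9664/0.4755 = 125 N.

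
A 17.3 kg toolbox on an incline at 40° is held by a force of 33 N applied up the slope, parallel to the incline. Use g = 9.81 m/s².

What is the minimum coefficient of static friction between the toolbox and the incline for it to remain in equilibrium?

μ_s,min ≈ 0.585

N = m g cos θ = 130 N.
Friction must make up the shortfall along the incline: f = m g sin θ − P = 109.1 − 33 = 76.09 N.
At the threshold f = μ_s N, so μ_s,min = 76.09/130 = 0.585.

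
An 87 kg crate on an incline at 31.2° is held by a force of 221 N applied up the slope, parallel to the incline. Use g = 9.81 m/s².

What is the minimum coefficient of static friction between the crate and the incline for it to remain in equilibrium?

N = m g cos θ = 730 N.
Friction must make up the shortfall along the incline: f = m g sin θ − P = 442.1 − 221 = 221.1 N.
At the threshold f = μ_s N, so μ_s,min = 221.1/730 = 0.303.

μ_s,min ≈ 0.303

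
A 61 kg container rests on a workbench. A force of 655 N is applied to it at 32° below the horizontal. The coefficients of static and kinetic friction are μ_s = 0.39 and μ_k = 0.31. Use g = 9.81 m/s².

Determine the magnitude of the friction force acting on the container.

f ≈ 293 N

The vertical component of P adds to the normal force: N = m g + P sin α = 598.4 + 347.1 = 945.5 N.
The horizontal driving force is P cos α = 555.5 N, so equilibrium needs friction f = 555.5 N.
μ_s N = 0.39 × 945.5 = 368.7 N.
555.5 > 368.7 N → the container slides; f = μ_k N = 0.31×945.5 = 293 N.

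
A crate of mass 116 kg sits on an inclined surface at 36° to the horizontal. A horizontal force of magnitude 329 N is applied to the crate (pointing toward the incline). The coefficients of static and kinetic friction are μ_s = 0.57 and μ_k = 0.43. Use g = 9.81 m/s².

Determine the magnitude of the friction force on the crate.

Resolve perpendicular to the incline: N = m g cos θ + P sin θ = 116×9.81×cos 36° + 329×sin 36° = 1114 N.
Parallel to the incline: P cos θ − m g sin θ = 266.2 − 668.9 = -402.7 N; the friction needed to balance this is 402.7 N acting up the slope.
Maximum static friction: μ_s N = 0.57 × 1114 = 635 N.
Since 402.7 N is within the 635 N limit, the crate stays put and friction is exactly 403 N.

f ≈ 403 N (up the incline)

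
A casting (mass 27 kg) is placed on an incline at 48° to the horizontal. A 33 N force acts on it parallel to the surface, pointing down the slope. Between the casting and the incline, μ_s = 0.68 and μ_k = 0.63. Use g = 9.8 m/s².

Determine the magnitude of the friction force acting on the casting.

Perpendicular to the surface, N = m g cos θ = 27·9.8·cos 48° = 177.1 N.
Parallel to the incline, ΣF = 0 gives f = m g sin θ + P = 196.6 + 33 = 229.6 N (up-slope positive).
Maximum static friction available: μ_s N = 0.68 × 177.1 = 120.4 N.
|229.6| exceeds 120.4 N, so the casting slips down-slope; friction is kinetic, f = μ_k N = 0.63×177.1 = 112 N.

f ≈ 112 N (up the incline)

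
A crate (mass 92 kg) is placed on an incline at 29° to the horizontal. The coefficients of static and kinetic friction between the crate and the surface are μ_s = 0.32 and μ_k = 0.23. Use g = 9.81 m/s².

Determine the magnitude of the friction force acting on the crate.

f ≈ 182 N (up the incline)

The normal reaction is N = m g cos θ = 789.4 N.
For equilibrium along the incline, friction must balance the weight component: f = m g sin θ = 437.6 N up the slope.
The static-friction ceiling is μ_s N = 0.32 × 789.4 = 252.6 N.
|437.6| exceeds 252.6 N, so the crate slips down-slope; friction is kinetic, f = μ_k N = 0.23×789.4 = 182 N.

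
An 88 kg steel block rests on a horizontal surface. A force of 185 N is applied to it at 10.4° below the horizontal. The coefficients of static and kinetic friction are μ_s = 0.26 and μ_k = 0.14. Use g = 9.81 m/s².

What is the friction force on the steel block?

The vertical component of P adds to the normal force: N = m g + P sin α = 863.3 + 33.4 = 896.7 N.
The horizontal driving force is P cos α = 182 N, so equilibrium needs friction f = 182 N.
μ_s N = 0.26 × 896.7 = 233.1 N.
182 ≤ 233.1 N → static; friction equals the required 182 N.

f ≈ 182 N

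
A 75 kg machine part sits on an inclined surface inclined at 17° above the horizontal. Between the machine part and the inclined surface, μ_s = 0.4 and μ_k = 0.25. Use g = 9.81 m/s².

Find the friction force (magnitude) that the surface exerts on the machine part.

The normal reaction is N = m g cos θ = 703.6 N.
Along the slope the weight component is m g sin θ = 215.1 N; friction must supply exactly this, acting up-slope.
Maximum static friction available: μ_s N = 0.4 × 703.6 = 281.4 N.
Since |215.1| ≤ 281.4 N, static friction is sufficient; f equals the required value, not μ_s N.

f ≈ 215 N (up the incline)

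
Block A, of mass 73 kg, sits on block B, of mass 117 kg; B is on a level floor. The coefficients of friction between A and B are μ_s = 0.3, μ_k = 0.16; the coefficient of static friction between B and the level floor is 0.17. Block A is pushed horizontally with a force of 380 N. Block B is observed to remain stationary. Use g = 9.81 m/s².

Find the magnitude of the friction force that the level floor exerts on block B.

The normal force B exerts on A is simply A's weight, N₁ = 716.1 N.
So the A–B interface can sustain at most μ_s N₁ = 214.8 N of static friction.
P = 380 N exceeds that limit, so A slips over B and the interface friction becomes kinetic: f₁ = μ_k N₁ = 0.16×716.1 = 115 N.
B experiences an equal 115 N forward from A (third law). B is in equilibrium, so the floor supplies f₂ = 115 N of static friction (limit μ_s(m_A+m_B)g = 316.9 N, not exceeded).

f ≈ 115 N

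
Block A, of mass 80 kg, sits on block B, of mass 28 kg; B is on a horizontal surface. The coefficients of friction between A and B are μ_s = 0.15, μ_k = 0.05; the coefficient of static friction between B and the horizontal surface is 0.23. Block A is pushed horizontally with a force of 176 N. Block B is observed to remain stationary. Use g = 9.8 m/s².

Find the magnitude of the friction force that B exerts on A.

f ≈ 39.2 N

Normal force at the A–B interface: N₁ = m_A g = 784 N.
Maximum static friction on A from B: μ_s N₁ = 0.15×784 = 117.6 N.
Since P = 176 N > 117.6 N, A slides on B; the A–B friction is kinetic: f₁ = μ_k N₁ = 0.05×784 = 39.2 N.
B experiences an equal 39.2 N forward from A (third law). B is in equilibrium, so the floor supplies f₂ = 39.2 N of static friction (limit μ_s(m_A+m_B)g = 243.4 N, not exceeded).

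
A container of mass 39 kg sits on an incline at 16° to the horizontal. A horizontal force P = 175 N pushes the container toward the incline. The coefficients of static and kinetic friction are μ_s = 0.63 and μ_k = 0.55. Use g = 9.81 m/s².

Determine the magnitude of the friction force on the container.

f ≈ 62.8 N (down the incline)

The horizontal push has a component P sin θ into the surface, so N = m g cos θ + P sin θ = 367.8 + 48.24 = 416 N.
Parallel to the incline: P cos θ − m g sin θ = 168.2 − 105.5 = 62.76 N; the friction needed to balance this is 62.76 N acting down the slope.
The limit of static friction is μ_s N = 262.1 N.
|f_req| = 62.76 ≤ 262.1 N → the container is in equilibrium; friction equals the required value.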